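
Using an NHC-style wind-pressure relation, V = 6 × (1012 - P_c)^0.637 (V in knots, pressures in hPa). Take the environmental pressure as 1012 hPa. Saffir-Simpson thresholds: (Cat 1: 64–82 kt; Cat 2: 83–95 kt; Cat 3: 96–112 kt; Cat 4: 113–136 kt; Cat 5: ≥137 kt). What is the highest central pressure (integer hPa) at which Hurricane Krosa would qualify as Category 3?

934 hPa

Category 3 begins at V = 96 kt.
Required ΔP = (96/6)^(1/0.637) = 16.000^1.570 ≈ 77.68 hPa.
P_c ≤ 1012 − 77.68 = 934.32, so the highest integer P_c is 934 hPa.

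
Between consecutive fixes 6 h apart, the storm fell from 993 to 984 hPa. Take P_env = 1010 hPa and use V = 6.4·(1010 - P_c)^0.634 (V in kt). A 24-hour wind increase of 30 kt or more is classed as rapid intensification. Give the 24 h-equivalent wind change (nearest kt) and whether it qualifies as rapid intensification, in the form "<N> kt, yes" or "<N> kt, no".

V₁: ΔP = 17, V ≈ 6.4 × 17^0.634 ≈ 38.57 kt.
V₂: ΔP = 26, V ≈ 6.4 × 26^0.634 ≈ 50.50 kt.
ΔV over 6 h = 11.93 kt → 24 h equivalent = 11.93 × 24/6 ≈ 47.72 kt.
48 kt ≥ 30 kt ⇒ rapid intensification.

48 kt, yes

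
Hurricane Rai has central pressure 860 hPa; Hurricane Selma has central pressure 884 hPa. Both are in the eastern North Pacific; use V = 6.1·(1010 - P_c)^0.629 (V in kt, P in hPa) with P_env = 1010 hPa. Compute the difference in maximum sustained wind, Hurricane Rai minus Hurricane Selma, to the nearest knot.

Hurricane Rai: ΔP = 150; V ≈ 6.1 × 150^0.629 ≈ 142.59 kt.
Hurricane Selma: ΔP = 126; V ≈ 6.1 × 126^0.629 ≈ 127.78 kt.
Difference ≈ 142.59 − 127.78 = 14.81 → 15 kt.

15 kt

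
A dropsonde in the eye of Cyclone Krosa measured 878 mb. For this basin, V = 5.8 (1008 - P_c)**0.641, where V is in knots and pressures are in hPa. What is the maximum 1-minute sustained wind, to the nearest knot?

ΔP = 1008 − 878 = 130 mb.
130^0.641 ≈ 22.648.
V ≈ 5.8 × 22.648 ≈ 131.4 kt.

131 kt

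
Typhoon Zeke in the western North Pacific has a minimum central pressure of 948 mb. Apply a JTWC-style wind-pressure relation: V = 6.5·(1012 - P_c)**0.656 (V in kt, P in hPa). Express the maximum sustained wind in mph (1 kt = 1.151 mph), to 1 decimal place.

114.5 mph

ΔP = 1012 − 948 = 64 mb.
V ≈ 6.5 × 64^0.656 = 6.5 × 15.306 ≈ 99.487 kt.
99.487 × 1.151 ≈ 114.51 mph → 114.5 mph.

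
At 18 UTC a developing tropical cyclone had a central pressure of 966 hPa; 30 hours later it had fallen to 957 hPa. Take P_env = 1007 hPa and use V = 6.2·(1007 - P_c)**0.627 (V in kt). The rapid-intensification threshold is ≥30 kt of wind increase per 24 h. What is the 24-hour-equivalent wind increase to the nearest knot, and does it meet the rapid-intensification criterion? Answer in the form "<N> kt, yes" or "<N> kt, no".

V₁: ΔP = 41, V ≈ 6.2 × 41^0.627 ≈ 63.62 kt.
V₂: ΔP = 50, V ≈ 6.2 × 50^0.627 ≈ 72.05 kt.
ΔV over 30 h = 8.43 kt → 24 h equivalent = 8.43 × 24/30 ≈ 6.74 kt.
7 kt < 30 kt ⇒ not rapid intensification.

7 kt, no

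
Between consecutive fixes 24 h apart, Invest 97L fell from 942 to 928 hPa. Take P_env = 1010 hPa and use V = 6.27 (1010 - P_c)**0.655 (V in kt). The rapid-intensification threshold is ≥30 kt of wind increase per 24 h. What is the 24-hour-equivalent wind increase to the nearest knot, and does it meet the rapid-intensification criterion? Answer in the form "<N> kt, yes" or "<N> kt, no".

V₁: ΔP = 68, V ≈ 6.27 × 68^0.655 ≈ 99.44 kt.
V₂: ΔP = 82, V ≈ 6.27 × 82^0.655 ≈ 112.41 kt.
ΔV over 24 h = 12.97 kt → 24 h equivalent = 12.97 × 24/24 ≈ 12.97 kt.
13 kt < 30 kt ⇒ not rapid intensification.

13 kt, no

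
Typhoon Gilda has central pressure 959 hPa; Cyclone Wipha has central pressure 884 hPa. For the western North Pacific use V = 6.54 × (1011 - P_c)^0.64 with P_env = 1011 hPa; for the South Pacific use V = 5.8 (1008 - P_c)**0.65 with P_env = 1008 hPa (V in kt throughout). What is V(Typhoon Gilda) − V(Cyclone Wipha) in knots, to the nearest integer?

-51 kt

Typhoon Gilda: ΔP = 52; V ≈ 6.54 × 52^0.64 ≈ 82.00 kt.
Cyclone Wipha: ΔP = 124; V ≈ 5.8 × 124^0.65 ≈ 133.09 kt.
Difference ≈ 82.00 − 133.09 = -51.09 → -51 kt.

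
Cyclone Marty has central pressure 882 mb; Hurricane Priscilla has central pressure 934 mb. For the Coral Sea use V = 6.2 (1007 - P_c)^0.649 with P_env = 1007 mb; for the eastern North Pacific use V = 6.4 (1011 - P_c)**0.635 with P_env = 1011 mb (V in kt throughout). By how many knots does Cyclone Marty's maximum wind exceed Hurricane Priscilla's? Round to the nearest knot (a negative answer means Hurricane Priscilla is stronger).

Cyclone Marty: ΔP = 125; V ≈ 6.2 × 125^0.649 ≈ 142.33 kt.
Hurricane Priscilla: ΔP = 77; V ≈ 6.4 × 77^0.635 ≈ 100.95 kt.
Difference ≈ 142.33 − 100.95 = 41.38 → 41 kt.

41 kt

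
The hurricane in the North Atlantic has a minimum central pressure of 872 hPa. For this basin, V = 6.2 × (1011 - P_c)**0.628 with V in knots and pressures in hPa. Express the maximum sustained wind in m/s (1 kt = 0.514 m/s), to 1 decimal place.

70.7 m/s

ΔP = 1011 − 872 = 139 hPa.
V ≈ 6.2 × 139^0.628 = 6.2 × 22.172 ≈ 137.469 kt.
137.469 × 0.514 ≈ 70.66 m/s → 70.7 m/s.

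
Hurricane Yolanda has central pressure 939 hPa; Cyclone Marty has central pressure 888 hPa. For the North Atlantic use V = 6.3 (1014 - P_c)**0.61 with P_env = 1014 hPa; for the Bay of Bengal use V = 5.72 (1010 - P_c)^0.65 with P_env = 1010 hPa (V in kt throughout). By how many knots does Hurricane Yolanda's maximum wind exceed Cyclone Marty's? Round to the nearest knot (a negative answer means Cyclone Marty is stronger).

Hurricane Yolanda: ΔP = 75; V ≈ 6.3 × 75^0.61 ≈ 87.73 kt.
Cyclone Marty: ΔP = 122; V ≈ 5.72 × 122^0.65 ≈ 129.88 kt.
Difference ≈ 87.73 − 129.88 = -42.15 → -42 kt.

-42 kt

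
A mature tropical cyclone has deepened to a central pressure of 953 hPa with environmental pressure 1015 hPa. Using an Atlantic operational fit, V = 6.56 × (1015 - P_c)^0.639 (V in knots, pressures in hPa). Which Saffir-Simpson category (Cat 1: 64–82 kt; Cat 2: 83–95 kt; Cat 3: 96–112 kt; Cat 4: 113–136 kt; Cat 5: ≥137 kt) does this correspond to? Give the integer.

ΔP = 1015 − 953 = 62 hPa.
V ≈ 6.56 × 62^0.639 = 6.56 × 13.97 ≈ 92 kt.
92 kt falls in the Category 2 band.

2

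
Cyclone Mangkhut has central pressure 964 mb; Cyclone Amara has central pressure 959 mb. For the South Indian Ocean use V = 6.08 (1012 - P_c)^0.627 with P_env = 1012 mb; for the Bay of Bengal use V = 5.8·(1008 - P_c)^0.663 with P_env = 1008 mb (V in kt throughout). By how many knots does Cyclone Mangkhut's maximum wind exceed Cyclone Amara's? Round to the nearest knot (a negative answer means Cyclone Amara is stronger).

-8 kt

Cyclone Mangkhut: ΔP = 48; V ≈ 6.08 × 48^0.627 ≈ 68.87 kt.
Cyclone Amara: ΔP = 49; V ≈ 5.8 × 49^0.663 ≈ 76.56 kt.
Difference ≈ 68.87 − 76.56 = -7.69 → -8 kt.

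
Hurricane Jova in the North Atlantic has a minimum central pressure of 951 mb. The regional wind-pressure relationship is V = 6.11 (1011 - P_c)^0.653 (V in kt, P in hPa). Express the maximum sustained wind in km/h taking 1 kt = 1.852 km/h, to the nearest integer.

164 km/h

ΔP = 1011 − 951 = 60 mb.
V ≈ 6.11 × 60^0.653 = 6.11 × 14.492 ≈ 88.547 kt.
88.547 × 1.852 ≈ 163.99 km/h → 164 km/h.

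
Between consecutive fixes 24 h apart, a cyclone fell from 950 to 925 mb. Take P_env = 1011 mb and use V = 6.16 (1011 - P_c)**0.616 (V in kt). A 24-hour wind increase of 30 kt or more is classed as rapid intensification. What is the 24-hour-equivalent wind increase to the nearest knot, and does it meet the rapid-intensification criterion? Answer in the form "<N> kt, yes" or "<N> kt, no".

V₁: ΔP = 61, V ≈ 6.16 × 61^0.616 ≈ 77.51 kt.
V₂: ΔP = 86, V ≈ 6.16 × 86^0.616 ≈ 95.77 kt.
ΔV over 24 h = 18.26 kt → 24 h equivalent = 18.26 × 24/24 ≈ 18.26 kt.
18 kt < 30 kt ⇒ not rapid intensification.

18 kt, no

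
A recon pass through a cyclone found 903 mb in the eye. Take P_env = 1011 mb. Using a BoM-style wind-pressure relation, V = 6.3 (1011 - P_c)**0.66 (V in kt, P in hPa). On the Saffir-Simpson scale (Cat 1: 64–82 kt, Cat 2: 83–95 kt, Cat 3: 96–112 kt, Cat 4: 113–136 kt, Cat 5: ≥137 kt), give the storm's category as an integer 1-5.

5

ΔP = 1011 − 903 = 108 mb.
V ≈ 6.3 × 108^0.66 = 6.3 × 21.98 ≈ 138 kt.
138 kt falls in the Category 5 band.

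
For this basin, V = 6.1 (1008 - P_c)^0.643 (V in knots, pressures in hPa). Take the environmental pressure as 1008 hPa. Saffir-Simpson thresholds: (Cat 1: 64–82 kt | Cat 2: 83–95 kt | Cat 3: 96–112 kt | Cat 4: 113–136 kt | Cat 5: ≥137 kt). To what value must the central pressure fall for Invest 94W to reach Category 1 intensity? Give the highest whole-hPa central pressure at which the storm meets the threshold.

969 hPa

Category 1 begins at V = 64 kt.
Required ΔP = (64/6.1)^(1/0.643) = 10.492^1.555 ≈ 38.69 hPa.
P_c ≤ 1008 − 38.69 = 969.31, so the highest integer P_c is 969 hPa.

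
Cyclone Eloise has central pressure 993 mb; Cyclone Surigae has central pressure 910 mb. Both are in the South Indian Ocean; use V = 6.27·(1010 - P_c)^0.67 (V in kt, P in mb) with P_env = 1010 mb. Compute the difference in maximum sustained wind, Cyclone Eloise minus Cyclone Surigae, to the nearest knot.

-95 kt

Cyclone Eloise: ΔP = 17; V ≈ 6.27 × 17^0.67 ≈ 41.85 kt.
Cyclone Surigae: ΔP = 100; V ≈ 6.27 × 100^0.67 ≈ 137.17 kt.
Difference ≈ 41.85 − 137.17 = -95.32 → -95 kt.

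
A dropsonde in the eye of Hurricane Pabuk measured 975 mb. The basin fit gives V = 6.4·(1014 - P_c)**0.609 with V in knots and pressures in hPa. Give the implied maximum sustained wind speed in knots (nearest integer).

60 kt

ΔP = 1014 − 975 = 39 mb.
39^0.609 ≈ 9.310.
V ≈ 6.4 × 9.310 ≈ 59.6 kt.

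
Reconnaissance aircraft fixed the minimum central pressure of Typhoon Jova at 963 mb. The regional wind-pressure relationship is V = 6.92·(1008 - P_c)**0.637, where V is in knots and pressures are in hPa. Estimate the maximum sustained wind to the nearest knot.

ΔP = 1008 − 963 = 45 mb.
45^0.637 ≈ 11.300.
V ≈ 6.92 × 11.300 ≈ 78.2 kt.

78 kt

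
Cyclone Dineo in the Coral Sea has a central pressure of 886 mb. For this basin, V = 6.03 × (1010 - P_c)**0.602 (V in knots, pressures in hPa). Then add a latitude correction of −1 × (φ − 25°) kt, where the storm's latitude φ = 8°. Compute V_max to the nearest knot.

127 kt

ΔP = 1010 − 886 = 124 mb.
124^0.602 ≈ 18.207.
V ≈ 6.03 × 18.207 ≈ 109.8 kt.
Latitude correction: −1 × (8 − 25) = 17 kt.
Corrected V ≈ 126.8 kt → 127 kt.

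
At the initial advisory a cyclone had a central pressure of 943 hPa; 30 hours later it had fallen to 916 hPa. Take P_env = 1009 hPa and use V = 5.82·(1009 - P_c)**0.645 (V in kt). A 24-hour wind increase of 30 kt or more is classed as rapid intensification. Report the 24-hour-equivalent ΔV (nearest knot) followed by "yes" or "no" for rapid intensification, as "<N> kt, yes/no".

17 kt, no

V₁: ΔP = 66, V ≈ 5.82 × 66^0.645 ≈ 86.80 kt.
V₂: ΔP = 93, V ≈ 5.82 × 93^0.645 ≈ 108.29 kt.
ΔV over 30 h = 21.49 kt → 24 h equivalent = 21.49 × 24/30 ≈ 17.19 kt.
17 kt < 30 kt ⇒ not rapid intensification.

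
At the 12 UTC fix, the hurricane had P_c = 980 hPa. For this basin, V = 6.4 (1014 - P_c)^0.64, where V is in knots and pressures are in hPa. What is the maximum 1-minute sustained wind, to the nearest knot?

61 kt

ΔP = 1014 − 980 = 34 hPa.
34^0.64 ≈ 9.553.
V ≈ 6.4 × 9.553 ≈ 61.1 kt.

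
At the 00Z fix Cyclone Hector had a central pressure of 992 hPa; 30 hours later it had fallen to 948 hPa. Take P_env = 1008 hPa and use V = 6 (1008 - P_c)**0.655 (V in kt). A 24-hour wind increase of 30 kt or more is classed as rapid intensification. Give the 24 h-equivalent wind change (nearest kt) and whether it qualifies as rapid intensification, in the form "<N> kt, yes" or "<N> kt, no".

41 kt, yes

V₁: ΔP = 16, V ≈ 6 × 16^0.655 ≈ 36.89 kt.
V₂: ΔP = 60, V ≈ 6 × 60^0.655 ≈ 87.67 kt.
ΔV over 30 h = 50.78 kt → 24 h equivalent = 50.78 × 24/30 ≈ 40.62 kt.
41 kt ≥ 30 kt ⇒ rapid intensification.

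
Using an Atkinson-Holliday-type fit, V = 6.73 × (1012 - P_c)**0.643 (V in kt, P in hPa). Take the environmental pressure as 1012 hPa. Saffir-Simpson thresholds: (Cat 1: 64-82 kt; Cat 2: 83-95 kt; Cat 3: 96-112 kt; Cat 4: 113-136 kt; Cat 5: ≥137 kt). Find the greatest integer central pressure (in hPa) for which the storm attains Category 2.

Category 2 begins at V = 83 kt.
Required ΔP = (83/6.73)^(1/0.643) = 12.333^1.555 ≈ 49.75 hPa.
P_c ≤ 1012 − 49.75 = 962.25, so the highest integer P_c is 962 hPa.

962 hPa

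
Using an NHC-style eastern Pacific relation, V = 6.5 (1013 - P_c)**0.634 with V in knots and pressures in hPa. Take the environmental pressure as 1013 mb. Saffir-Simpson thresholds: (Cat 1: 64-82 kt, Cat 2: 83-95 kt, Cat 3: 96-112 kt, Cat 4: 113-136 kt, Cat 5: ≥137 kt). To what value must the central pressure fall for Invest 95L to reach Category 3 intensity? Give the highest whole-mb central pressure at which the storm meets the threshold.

Category 3 begins at V = 96 kt.
Required ΔP = (96/6.5)^(1/0.634) = 14.769^1.577 ≈ 69.89 mb.
P_c ≤ 1013 − 69.89 = 943.11, so the highest integer P_c is 943 mb.

943 mb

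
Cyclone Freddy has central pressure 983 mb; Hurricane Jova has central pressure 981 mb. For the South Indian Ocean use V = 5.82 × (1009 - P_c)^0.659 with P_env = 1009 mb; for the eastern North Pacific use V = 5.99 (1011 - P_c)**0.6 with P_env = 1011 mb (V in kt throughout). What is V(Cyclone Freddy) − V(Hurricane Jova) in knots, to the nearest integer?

4 kt

Cyclone Freddy: ΔP = 26; V ≈ 5.82 × 26^0.659 ≈ 49.82 kt.
Hurricane Jova: ΔP = 30; V ≈ 5.99 × 30^0.6 ≈ 46.10 kt.
Difference ≈ 49.82 − 46.10 = 3.72 → 4 kt.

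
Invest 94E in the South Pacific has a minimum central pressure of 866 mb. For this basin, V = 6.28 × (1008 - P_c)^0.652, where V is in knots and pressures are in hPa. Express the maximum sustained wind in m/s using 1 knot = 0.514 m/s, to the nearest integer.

ΔP = 1008 − 866 = 142 mb.
V ≈ 6.28 × 142^0.652 = 6.28 × 25.310 ≈ 158.947 kt.
158.947 × 0.514 ≈ 81.70 m/s → 82 m/s.

82 m/s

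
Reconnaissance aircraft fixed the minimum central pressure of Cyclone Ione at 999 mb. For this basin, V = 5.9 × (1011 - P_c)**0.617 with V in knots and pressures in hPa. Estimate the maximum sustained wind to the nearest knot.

27 kt

ΔP = 1011 − 999 = 12 mb.
12^0.617 ≈ 4.633.
V ≈ 5.9 × 4.633 ≈ 27.3 kt.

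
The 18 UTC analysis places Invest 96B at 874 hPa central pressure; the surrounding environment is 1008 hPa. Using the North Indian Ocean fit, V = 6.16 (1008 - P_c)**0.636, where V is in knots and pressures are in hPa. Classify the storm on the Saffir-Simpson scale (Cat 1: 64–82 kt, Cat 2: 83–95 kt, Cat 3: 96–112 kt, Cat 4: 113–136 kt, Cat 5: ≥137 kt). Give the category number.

ΔP = 1008 − 874 = 134 hPa.
V ≈ 6.16 × 134^0.636 = 6.16 × 22.53 ≈ 139 kt.
139 kt falls in the Category 5 band.

5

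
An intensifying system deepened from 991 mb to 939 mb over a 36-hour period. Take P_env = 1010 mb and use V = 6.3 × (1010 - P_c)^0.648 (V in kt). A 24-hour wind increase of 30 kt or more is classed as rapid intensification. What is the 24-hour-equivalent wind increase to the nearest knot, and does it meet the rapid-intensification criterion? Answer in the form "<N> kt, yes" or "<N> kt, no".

V₁: ΔP = 19, V ≈ 6.3 × 19^0.648 ≈ 42.46 kt.
V₂: ΔP = 71, V ≈ 6.3 × 71^0.648 ≈ 99.76 kt.
ΔV over 36 h = 57.30 kt → 24 h equivalent = 57.30 × 24/36 ≈ 38.20 kt.
38 kt ≥ 30 kt ⇒ rapid intensification.

38 kt, yes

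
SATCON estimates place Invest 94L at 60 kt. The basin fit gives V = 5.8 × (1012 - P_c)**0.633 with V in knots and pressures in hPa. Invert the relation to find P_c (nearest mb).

972 mb

ΔP = (V / 5.8)^(1/0.633) = (60/5.8)^1.580.
60/5.8 = 10.345; 10.345^1.580 ≈ 40.09 mb.
P_c = 1012 − 40.09 = 971.91 ≈ 972 mb.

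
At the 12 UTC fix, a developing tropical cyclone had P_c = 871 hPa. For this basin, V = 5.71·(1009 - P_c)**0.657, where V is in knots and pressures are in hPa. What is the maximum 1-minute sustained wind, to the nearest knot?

145 kt

ΔP = 1009 − 871 = 138 hPa.
138^0.657 ≈ 25.462.
V ≈ 5.71 × 25.462 ≈ 145.4 kt.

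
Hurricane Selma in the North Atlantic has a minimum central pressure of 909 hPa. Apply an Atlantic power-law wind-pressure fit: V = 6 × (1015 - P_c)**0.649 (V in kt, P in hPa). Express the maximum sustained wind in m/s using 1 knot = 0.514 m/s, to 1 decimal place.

63.6 m/s

ΔP = 1015 − 909 = 106 hPa.
V ≈ 6 × 106^0.649 = 6 × 20.626 ≈ 123.758 kt.
123.758 × 0.514 ≈ 63.61 m/s → 63.6 m/s.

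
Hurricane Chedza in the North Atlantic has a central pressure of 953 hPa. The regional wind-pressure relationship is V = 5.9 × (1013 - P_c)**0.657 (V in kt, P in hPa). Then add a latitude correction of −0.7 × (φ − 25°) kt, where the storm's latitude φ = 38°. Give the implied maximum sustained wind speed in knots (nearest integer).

78 kt

ΔP = 1013 − 953 = 60 hPa.
60^0.657 ≈ 14.731.
V ≈ 5.9 × 14.731 ≈ 86.9 kt.
Latitude correction: −0.7 × (38 − 25) = -9.1 kt.
Corrected V ≈ 77.8 kt → 78 kt.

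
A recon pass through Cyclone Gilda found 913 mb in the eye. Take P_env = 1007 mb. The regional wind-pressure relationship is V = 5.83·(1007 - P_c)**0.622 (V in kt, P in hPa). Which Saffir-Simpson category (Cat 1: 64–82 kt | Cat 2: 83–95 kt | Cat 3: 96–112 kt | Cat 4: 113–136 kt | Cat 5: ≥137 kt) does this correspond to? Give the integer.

ΔP = 1007 − 913 = 94 mb.
V ≈ 5.83 × 94^0.622 = 5.83 × 16.88 ≈ 98 kt.
98 kt falls in the Category 3 band.

3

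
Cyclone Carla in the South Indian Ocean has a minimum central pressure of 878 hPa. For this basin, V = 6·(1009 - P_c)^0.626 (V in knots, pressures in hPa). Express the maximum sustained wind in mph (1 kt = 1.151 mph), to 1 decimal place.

ΔP = 1009 − 878 = 131 hPa.
V ≈ 6 × 131^0.626 = 6 × 21.155 ≈ 126.930 kt.
126.930 × 1.151 ≈ 146.10 mph → 146.1 mph.

146.1 mph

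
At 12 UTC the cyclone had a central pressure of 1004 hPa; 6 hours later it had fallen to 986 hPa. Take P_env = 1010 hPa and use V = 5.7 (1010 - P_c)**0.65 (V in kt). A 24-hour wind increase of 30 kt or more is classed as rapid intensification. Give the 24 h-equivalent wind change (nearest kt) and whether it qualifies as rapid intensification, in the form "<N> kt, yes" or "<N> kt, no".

107 kt, yes

V₁: ΔP = 6, V ≈ 5.7 × 6^0.65 ≈ 18.27 kt.
V₂: ΔP = 24, V ≈ 5.7 × 24^0.65 ≈ 44.98 kt.
ΔV over 6 h = 26.71 kt → 24 h equivalent = 26.71 × 24/6 ≈ 106.84 kt.
107 kt ≥ 30 kt ⇒ rapid intensification.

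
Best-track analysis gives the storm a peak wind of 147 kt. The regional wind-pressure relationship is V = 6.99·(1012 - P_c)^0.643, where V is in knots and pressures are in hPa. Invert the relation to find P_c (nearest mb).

898 mb

ΔP = (V / 6.99)^(1/0.643) = (147/6.99)^1.555.
147/6.99 = 21.030; 21.030^1.555 ≈ 114.10 mb.
P_c = 1012 − 114.10 = 897.90 ≈ 898 mb.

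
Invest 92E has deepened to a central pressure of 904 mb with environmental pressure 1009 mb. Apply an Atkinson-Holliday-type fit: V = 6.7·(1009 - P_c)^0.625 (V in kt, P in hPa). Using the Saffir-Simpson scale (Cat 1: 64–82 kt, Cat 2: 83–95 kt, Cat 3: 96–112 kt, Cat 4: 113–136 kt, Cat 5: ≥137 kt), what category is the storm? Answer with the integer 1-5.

ΔP = 1009 − 904 = 105 mb.
V ≈ 6.7 × 105^0.625 = 6.7 × 18.33 ≈ 123 kt.
123 kt falls in the Category 4 band.

4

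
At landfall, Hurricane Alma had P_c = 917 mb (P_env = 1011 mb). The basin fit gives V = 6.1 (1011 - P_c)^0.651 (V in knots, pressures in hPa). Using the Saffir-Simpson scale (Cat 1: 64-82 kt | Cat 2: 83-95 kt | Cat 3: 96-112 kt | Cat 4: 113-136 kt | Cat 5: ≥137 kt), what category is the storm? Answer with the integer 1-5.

4

ΔP = 1011 − 917 = 94 mb.
V ≈ 6.1 × 94^0.651 = 6.1 × 19.25 ≈ 117 kt.
117 kt falls in the Category 4 band.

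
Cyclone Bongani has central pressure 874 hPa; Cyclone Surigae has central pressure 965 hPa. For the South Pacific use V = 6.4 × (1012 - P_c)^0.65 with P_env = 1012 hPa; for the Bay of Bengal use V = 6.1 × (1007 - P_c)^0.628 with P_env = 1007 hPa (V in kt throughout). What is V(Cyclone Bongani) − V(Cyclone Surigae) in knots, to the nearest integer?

94 kt

Cyclone Bongani: ΔP = 138; V ≈ 6.4 × 138^0.65 ≈ 157.44 kt.
Cyclone Surigae: ΔP = 42; V ≈ 6.1 × 42^0.628 ≈ 63.79 kt.
Difference ≈ 157.44 − 63.79 = 93.65 → 94 kt.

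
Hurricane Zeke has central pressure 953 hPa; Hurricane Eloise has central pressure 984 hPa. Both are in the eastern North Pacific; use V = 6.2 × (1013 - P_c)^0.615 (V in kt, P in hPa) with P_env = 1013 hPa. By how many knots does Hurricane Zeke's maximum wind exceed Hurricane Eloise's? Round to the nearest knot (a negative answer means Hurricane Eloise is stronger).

28 kt

Hurricane Zeke: ΔP = 60; V ≈ 6.2 × 60^0.615 ≈ 76.91 kt.
Hurricane Eloise: ΔP = 29; V ≈ 6.2 × 29^0.615 ≈ 49.18 kt.
Difference ≈ 76.91 − 49.18 = 27.73 → 28 kt.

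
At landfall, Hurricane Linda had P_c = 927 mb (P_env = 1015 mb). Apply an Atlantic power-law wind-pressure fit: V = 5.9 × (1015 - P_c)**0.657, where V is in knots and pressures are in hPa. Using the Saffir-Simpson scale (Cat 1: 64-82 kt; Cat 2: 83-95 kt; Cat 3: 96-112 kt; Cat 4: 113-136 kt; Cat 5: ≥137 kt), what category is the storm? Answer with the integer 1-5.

ΔP = 1015 − 927 = 88 mb.
V ≈ 5.9 × 88^0.657 = 5.9 × 18.95 ≈ 112 kt.
112 kt falls in the Category 3 band.

3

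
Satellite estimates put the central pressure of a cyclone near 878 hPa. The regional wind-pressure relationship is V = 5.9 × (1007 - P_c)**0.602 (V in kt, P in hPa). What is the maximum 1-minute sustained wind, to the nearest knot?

ΔP = 1007 − 878 = 129 hPa.
129^0.602 ≈ 18.646.
V ≈ 5.9 × 18.646 ≈ 110.0 kt.

110 kt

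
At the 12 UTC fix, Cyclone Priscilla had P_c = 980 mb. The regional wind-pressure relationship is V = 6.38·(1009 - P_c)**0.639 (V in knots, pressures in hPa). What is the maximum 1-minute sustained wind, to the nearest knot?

ΔP = 1009 − 980 = 29 mb.
29^0.639 ≈ 8.599.
V ≈ 6.38 × 8.599 ≈ 54.9 kt.

55 kt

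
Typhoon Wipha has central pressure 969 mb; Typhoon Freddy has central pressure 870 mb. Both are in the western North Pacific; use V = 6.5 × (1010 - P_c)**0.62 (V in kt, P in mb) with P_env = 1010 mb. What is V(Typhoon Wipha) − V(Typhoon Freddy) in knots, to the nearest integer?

-74 kt

Typhoon Wipha: ΔP = 41; V ≈ 6.5 × 41^0.62 ≈ 64.99 kt.
Typhoon Freddy: ΔP = 140; V ≈ 6.5 × 140^0.62 ≈ 139.16 kt.
Difference ≈ 64.99 − 139.16 = -74.17 → -74 kt.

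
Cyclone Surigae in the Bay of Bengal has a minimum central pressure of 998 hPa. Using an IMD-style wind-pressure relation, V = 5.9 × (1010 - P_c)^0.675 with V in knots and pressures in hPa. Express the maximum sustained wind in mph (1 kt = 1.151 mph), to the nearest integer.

36 mph

ΔP = 1010 − 998 = 12 hPa.
V ≈ 5.9 × 12^0.675 = 5.9 × 5.351 ≈ 31.572 kt.
31.572 × 1.151 ≈ 36.34 mph → 36 mph.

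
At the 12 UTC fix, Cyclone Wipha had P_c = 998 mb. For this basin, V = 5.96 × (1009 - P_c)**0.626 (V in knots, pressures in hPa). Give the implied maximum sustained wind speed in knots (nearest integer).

ΔP = 1009 − 998 = 11 mb.
11^0.626 ≈ 4.487.
V ≈ 5.96 × 4.487 ≈ 26.7 kt.

27 kt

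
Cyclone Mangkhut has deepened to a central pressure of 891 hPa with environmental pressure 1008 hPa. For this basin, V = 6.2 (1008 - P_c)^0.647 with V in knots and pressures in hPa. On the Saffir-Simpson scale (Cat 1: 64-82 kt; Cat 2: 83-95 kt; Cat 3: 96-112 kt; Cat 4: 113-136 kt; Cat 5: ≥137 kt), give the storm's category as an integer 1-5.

4

ΔP = 1008 − 891 = 117 hPa.
V ≈ 6.2 × 117^0.647 = 6.2 × 21.78 ≈ 135 kt.
135 kt falls in the Category 4 band.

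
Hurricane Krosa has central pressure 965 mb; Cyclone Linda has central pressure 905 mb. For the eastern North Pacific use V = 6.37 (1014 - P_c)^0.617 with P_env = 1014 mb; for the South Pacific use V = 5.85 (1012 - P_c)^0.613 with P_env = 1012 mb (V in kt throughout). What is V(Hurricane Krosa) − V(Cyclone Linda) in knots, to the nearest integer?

-32 kt

Hurricane Krosa: ΔP = 49; V ≈ 6.37 × 49^0.617 ≈ 70.31 kt.
Cyclone Linda: ΔP = 107; V ≈ 5.85 × 107^0.613 ≈ 102.60 kt.
Difference ≈ 70.31 − 102.60 = -32.29 → -32 kt.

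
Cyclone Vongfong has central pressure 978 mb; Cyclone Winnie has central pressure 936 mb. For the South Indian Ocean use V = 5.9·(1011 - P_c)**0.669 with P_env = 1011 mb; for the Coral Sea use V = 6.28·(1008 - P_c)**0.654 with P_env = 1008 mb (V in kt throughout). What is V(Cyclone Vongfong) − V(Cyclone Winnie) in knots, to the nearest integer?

-42 kt

Cyclone Vongfong: ΔP = 33; V ≈ 5.9 × 33^0.669 ≈ 61.20 kt.
Cyclone Winnie: ΔP = 72; V ≈ 6.28 × 72^0.654 ≈ 102.96 kt.
Difference ≈ 61.20 − 102.96 = -41.76 → -42 kt.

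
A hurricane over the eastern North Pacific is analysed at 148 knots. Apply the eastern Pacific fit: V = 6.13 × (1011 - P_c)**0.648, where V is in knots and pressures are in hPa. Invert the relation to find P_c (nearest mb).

875 mb

ΔP = (V / 6.13)^(1/0.648) = (148/6.13)^1.543.
148/6.13 = 24.144; 24.144^1.543 ≈ 136.13 mb.
P_c = 1011 − 136.13 = 874.87 ≈ 875 mb.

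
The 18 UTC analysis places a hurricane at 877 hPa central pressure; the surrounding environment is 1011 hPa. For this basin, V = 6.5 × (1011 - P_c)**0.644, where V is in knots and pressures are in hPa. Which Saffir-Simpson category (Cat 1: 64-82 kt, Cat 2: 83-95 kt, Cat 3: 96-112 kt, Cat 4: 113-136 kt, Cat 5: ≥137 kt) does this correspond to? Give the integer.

ΔP = 1011 − 877 = 134 hPa.
V ≈ 6.5 × 134^0.644 = 6.5 × 23.43 ≈ 152 kt.
152 kt falls in the Category 5 band.

5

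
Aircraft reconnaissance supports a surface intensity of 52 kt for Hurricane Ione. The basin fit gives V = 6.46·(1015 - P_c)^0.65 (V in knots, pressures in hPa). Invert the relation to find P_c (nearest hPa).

ΔP = (V / 6.46)^(1/0.65) = (52/6.46)^1.538.
52/6.46 = 8.050; 8.050^1.538 ≈ 24.75 hPa.
P_c = 1015 − 24.75 = 990.25 ≈ 990 hPa.

990 hPa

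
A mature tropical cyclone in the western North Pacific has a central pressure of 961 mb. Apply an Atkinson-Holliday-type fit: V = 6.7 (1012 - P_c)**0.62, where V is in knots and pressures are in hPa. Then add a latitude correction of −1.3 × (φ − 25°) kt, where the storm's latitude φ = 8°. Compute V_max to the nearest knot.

99 kt

ΔP = 1012 − 961 = 51 mb.
51^0.62 ≈ 11.447.
V ≈ 6.7 × 11.447 ≈ 76.7 kt.
Latitude correction: −1.3 × (8 − 25) = 22.1 kt.
Corrected V ≈ 98.8 kt → 99 kt.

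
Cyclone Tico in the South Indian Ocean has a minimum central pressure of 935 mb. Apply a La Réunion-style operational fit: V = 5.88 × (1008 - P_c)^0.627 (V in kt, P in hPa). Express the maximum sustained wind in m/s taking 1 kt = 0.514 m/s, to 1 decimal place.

ΔP = 1008 − 935 = 73 mb.
V ≈ 5.88 × 73^0.627 = 5.88 × 14.733 ≈ 86.632 kt.
86.632 × 0.514 ≈ 44.53 m/s → 44.5 m/s.

44.5 m/s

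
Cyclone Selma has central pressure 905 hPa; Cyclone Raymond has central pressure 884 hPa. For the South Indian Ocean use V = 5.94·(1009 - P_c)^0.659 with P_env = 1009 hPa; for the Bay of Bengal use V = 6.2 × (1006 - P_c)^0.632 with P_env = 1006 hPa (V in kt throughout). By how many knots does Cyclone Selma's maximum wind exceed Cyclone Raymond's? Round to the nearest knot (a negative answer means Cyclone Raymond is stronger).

Cyclone Selma: ΔP = 104; V ≈ 5.94 × 104^0.659 ≈ 126.77 kt.
Cyclone Raymond: ΔP = 122; V ≈ 6.2 × 122^0.632 ≈ 129.11 kt.
Difference ≈ 126.77 − 129.11 = -2.34 → -2 kt.

-2 kt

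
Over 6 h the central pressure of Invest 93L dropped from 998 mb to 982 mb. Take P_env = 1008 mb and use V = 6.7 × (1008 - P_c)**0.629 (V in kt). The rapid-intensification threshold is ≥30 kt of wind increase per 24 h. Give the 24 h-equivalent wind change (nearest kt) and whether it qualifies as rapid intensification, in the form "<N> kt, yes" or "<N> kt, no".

94 kt, yes

V₁: ΔP = 10, V ≈ 6.7 × 10^0.629 ≈ 28.52 kt.
V₂: ΔP = 26, V ≈ 6.7 × 26^0.629 ≈ 52.01 kt.
ΔV over 6 h = 23.49 kt → 24 h equivalent = 23.49 × 24/6 ≈ 93.96 kt.
94 kt ≥ 30 kt ⇒ rapid intensification.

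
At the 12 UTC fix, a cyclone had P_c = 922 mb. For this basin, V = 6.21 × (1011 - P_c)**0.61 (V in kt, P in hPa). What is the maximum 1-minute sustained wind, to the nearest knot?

ΔP = 1011 − 922 = 89 mb.
89^0.61 ≈ 15.457.
V ≈ 6.21 × 15.457 ≈ 96.0 kt.

96 kt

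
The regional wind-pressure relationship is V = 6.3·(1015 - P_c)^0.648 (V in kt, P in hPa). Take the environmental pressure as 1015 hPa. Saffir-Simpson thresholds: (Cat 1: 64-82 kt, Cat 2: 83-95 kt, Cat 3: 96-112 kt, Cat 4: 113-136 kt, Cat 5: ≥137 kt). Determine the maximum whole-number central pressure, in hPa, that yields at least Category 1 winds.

979 hPa

Category 1 begins at V = 64 kt.
Required ΔP = (64/6.3)^(1/0.648) = 10.159^1.543 ≈ 35.79 hPa.
P_c ≤ 1015 − 35.79 = 979.21, so the highest integer P_c is 979 hPa.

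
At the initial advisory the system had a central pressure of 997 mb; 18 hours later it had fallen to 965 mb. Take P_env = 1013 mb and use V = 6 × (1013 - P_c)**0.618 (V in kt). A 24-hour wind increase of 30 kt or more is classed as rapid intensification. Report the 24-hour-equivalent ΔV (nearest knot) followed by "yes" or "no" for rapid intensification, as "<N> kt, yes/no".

V₁: ΔP = 16, V ≈ 6 × 16^0.618 ≈ 33.29 kt.
V₂: ΔP = 48, V ≈ 6 × 48^0.618 ≈ 65.64 kt.
ΔV over 18 h = 32.35 kt → 24 h equivalent = 32.35 × 24/18 ≈ 43.13 kt.
43 kt ≥ 30 kt ⇒ rapid intensification.

43 kt, yes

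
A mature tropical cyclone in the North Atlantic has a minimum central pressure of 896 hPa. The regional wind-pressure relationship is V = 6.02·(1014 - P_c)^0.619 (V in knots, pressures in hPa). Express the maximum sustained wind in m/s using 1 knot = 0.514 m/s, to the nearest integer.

ΔP = 1014 − 896 = 118 hPa.
V ≈ 6.02 × 118^0.619 = 6.02 × 19.164 ≈ 115.370 kt.
115.370 × 0.514 ≈ 59.30 m/s → 59 m/s.

59 m/s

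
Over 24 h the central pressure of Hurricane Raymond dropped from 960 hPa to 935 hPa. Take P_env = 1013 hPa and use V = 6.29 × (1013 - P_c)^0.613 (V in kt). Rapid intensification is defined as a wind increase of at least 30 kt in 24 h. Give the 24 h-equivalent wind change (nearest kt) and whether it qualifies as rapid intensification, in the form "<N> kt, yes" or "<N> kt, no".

V₁: ΔP = 53, V ≈ 6.29 × 53^0.613 ≈ 71.72 kt.
V₂: ΔP = 78, V ≈ 6.29 × 78^0.613 ≈ 90.89 kt.
ΔV over 24 h = 19.17 kt → 24 h equivalent = 19.17 × 24/24 ≈ 19.17 kt.
19 kt < 30 kt ⇒ not rapid intensification.

19 kt, no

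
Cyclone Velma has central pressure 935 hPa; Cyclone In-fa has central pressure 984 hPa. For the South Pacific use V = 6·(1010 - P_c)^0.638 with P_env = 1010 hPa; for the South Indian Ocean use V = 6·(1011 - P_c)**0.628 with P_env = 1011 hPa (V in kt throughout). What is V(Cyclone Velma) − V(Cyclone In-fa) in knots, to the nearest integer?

Cyclone Velma: ΔP = 75; V ≈ 6 × 75^0.638 ≈ 94.28 kt.
Cyclone In-fa: ΔP = 27; V ≈ 6 × 27^0.628 ≈ 47.54 kt.
Difference ≈ 94.28 − 47.54 = 46.74 → 47 kt.

47 kt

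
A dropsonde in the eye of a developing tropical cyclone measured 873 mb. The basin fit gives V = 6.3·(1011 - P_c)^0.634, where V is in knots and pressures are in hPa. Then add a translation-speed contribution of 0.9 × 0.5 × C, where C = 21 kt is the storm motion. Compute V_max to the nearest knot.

153 kt

ΔP = 1011 − 873 = 138 mb.
138^0.634 ≈ 22.734.
V ≈ 6.3 × 22.734 ≈ 143.2 kt.
Translation term: 0.9 × 0.5 × 21 = 9.45 kt.
Corrected V ≈ 152.65 kt → 153 kt.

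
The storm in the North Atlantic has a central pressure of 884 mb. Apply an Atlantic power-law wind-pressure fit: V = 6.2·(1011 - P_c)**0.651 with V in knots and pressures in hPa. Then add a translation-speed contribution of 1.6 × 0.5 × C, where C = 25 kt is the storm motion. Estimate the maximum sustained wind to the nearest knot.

ΔP = 1011 − 884 = 127 mb.
127^0.651 ≈ 23.419.
V ≈ 6.2 × 23.419 ≈ 145.2 kt.
Translation term: 1.6 × 0.5 × 25 = 20 kt.
Corrected V ≈ 165.2 kt → 165 kt.

165 kt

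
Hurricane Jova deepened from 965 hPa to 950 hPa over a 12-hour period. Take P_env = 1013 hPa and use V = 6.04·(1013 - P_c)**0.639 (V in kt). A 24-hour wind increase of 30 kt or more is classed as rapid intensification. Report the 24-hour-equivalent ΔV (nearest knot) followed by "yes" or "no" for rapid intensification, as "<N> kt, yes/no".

27 kt, no

V₁: ΔP = 48, V ≈ 6.04 × 48^0.639 ≈ 71.67 kt.
V₂: ΔP = 63, V ≈ 6.04 × 63^0.639 ≈ 85.27 kt.
ΔV over 12 h = 13.60 kt → 24 h equivalent = 13.60 × 24/12 ≈ 27.20 kt.
27 kt < 30 kt ⇒ not rapid intensification.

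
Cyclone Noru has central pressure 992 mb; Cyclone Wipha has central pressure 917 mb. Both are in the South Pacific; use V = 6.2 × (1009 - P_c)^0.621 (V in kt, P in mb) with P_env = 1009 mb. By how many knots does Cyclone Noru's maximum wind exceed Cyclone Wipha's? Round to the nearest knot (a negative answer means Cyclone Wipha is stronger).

Cyclone Noru: ΔP = 17; V ≈ 6.2 × 17^0.621 ≈ 36.02 kt.
Cyclone Wipha: ΔP = 92; V ≈ 6.2 × 92^0.621 ≈ 102.78 kt.
Difference ≈ 36.02 − 102.78 = -66.76 → -67 kt.

-67 kt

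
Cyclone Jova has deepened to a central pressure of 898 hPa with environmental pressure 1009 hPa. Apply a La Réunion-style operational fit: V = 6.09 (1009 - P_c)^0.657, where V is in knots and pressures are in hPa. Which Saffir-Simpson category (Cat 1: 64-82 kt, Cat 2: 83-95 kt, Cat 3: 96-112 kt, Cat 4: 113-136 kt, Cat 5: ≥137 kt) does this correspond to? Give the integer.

ΔP = 1009 − 898 = 111 hPa.
V ≈ 6.09 × 111^0.657 = 6.09 × 22.07 ≈ 134 kt.
134 kt falls in the Category 4 band.

4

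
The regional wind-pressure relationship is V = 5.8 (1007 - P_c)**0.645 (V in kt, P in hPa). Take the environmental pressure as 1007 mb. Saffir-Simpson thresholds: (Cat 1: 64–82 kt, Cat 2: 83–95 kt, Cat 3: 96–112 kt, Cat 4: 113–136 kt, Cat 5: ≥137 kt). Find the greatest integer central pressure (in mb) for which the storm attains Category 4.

Category 4 begins at V = 113 kt.
Required ΔP = (113/5.8)^(1/0.645) = 19.483^1.550 ≈ 99.88 mb.
P_c ≤ 1007 − 99.88 = 907.12, so the highest integer P_c is 907 mb.

907 mb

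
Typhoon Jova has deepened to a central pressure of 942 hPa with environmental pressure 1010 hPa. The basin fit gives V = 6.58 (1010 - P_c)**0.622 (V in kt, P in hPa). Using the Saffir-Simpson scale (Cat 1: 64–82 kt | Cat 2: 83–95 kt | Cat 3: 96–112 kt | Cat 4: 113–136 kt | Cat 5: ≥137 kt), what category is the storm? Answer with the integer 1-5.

2

ΔP = 1010 − 942 = 68 hPa.
V ≈ 6.58 × 68^0.622 = 6.58 × 13.80 ≈ 91 kt.
91 kt falls in the Category 2 band.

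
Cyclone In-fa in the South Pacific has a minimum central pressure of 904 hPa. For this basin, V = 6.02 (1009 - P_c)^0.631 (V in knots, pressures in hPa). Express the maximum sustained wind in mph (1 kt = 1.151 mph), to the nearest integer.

131 mph

ΔP = 1009 − 904 = 105 hPa.
V ≈ 6.02 × 105^0.631 = 6.02 × 18.853 ≈ 113.492 kt.
113.492 × 1.151 ≈ 130.63 mph → 131 mph.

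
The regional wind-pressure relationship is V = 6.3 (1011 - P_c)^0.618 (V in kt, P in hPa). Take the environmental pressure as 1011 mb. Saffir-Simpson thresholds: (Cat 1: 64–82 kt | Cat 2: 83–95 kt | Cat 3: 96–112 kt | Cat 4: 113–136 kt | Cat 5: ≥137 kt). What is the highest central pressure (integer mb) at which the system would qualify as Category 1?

Category 1 begins at V = 64 kt.
Required ΔP = (64/6.3)^(1/0.618) = 10.159^1.618 ≈ 42.58 mb.
P_c ≤ 1011 − 42.58 = 968.42, so the highest integer P_c is 968 mb.

968 mb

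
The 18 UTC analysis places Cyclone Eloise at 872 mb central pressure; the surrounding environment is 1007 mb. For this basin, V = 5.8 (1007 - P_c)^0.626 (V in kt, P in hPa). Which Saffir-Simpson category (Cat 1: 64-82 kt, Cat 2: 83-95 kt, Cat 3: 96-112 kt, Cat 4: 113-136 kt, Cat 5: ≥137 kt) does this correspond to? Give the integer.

ΔP = 1007 − 872 = 135 mb.
V ≈ 5.8 × 135^0.626 = 5.8 × 21.56 ≈ 125 kt.
125 kt falls in the Category 4 band.

4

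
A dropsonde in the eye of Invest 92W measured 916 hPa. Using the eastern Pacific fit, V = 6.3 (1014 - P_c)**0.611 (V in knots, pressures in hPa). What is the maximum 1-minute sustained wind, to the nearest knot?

ΔP = 1014 − 916 = 98 hPa.
98^0.611 ≈ 16.468.
V ≈ 6.3 × 16.468 ≈ 103.7 kt.

104 kt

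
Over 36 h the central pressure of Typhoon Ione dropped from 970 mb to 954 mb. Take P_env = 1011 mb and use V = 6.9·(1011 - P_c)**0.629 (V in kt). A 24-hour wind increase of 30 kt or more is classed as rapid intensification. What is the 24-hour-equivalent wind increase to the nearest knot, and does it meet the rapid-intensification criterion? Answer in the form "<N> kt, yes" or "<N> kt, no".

V₁: ΔP = 41, V ≈ 6.9 × 41^0.629 ≈ 71.33 kt.
V₂: ΔP = 57, V ≈ 6.9 × 57^0.629 ≈ 87.76 kt.
ΔV over 36 h = 16.43 kt → 24 h equivalent = 16.43 × 24/36 ≈ 10.95 kt.
11 kt < 30 kt ⇒ not rapid intensification.

11 kt, no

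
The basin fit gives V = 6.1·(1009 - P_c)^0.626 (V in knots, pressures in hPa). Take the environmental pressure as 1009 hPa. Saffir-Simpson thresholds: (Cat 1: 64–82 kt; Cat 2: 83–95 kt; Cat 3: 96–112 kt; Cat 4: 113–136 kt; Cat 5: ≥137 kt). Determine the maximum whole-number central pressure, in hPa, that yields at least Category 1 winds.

966 hPa

Category 1 begins at V = 64 kt.
Required ΔP = (64/6.1)^(1/0.626) = 10.492^1.597 ≈ 42.73 hPa.
P_c ≤ 1009 − 42.73 = 966.27, so the highest integer P_c is 966 hPa.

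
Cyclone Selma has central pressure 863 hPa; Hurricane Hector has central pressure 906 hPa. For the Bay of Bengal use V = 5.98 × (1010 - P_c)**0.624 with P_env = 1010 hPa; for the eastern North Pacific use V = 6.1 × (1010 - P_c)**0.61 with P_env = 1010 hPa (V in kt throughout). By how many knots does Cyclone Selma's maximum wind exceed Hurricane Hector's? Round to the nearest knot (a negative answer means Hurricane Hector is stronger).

31 kt

Cyclone Selma: ΔP = 147; V ≈ 5.98 × 147^0.624 ≈ 134.62 kt.
Hurricane Hector: ΔP = 104; V ≈ 6.1 × 104^0.61 ≈ 103.69 kt.
Difference ≈ 134.62 − 103.69 = 30.93 → 31 kt.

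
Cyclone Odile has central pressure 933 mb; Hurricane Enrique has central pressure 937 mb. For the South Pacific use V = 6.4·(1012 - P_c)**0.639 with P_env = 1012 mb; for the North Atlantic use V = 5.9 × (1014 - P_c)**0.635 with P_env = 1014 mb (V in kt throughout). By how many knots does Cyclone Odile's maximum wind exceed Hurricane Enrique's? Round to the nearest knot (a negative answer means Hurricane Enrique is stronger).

11 kt

Cyclone Odile: ΔP = 79; V ≈ 6.4 × 79^0.639 ≈ 104.42 kt.
Hurricane Enrique: ΔP = 77; V ≈ 5.9 × 77^0.635 ≈ 93.06 kt.
Difference ≈ 104.42 − 93.06 = 11.36 → 11 kt.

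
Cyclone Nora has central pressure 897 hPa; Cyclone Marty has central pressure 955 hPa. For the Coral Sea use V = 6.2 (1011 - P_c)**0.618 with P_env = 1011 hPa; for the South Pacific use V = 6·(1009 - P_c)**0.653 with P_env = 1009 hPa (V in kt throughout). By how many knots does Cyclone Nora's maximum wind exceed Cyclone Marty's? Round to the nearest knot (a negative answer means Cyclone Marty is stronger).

35 kt

Cyclone Nora: ΔP = 114; V ≈ 6.2 × 114^0.618 ≈ 115.76 kt.
Cyclone Marty: ΔP = 54; V ≈ 6 × 54^0.653 ≈ 81.17 kt.
Difference ≈ 115.76 − 81.17 = 34.59 → 35 kt.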